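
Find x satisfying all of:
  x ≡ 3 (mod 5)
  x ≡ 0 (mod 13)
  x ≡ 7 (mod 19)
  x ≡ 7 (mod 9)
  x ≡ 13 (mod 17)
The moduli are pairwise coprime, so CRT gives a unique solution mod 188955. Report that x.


Product of moduli M = 5 · 13 · 19 · 9 · 17 = 188955.
Merge one congruence at a time:
  Start: x ≡ 3 (mod 5).
  Combine with x ≡ 0 (mod 13); new modulus lcm = 65.
    Write x = 3 + 5·t and substitute into x ≡ 0 (mod 13): 5·t ≡ 0 − 3 = -3 (mod 13).
    Reduce coefficients mod 13: 5·t ≡ 10 (mod 13).
    The inverse of 5 mod 13 is 8 (since 5·8 = 40 = 3·13 + 1), so t ≡ 8·10 = 80 ≡ 2 (mod 13).
    Then x = 3 + 5·2 = 13, valid modulo lcm(5, 13) = 65: x ≡ 13 (mod 65).
  Combine with x ≡ 7 (mod 19); new modulus lcm = 1235.
    Write x = 13 + 65·t and substitute into x ≡ 7 (mod 19): 65·t ≡ 7 − 13 = -6 (mod 19).
    Reduce coefficients mod 19: 8·t ≡ 13 (mod 19).
    The inverse of 8 mod 19 is 12 (since 8·12 = 96 = 5·19 + 1), so t ≡ 12·13 = 156 ≡ 4 (mod 19).
    Then x = 13 + 65·4 = 273, valid modulo lcm(65, 19) = 1235: x ≡ 273 (mod 1235).
  Combine with x ≡ 7 (mod 9); new modulus lcm = 11115.
    Write x = 273 + 1235·t and substitute into x ≡ 7 (mod 9): 1235·t ≡ 7 − 273 = -266 (mod 9).
    Reduce coefficients mod 9: 2·t ≡ 4 (mod 9).
    The inverse of 2 mod 9 is 5 (since 2·5 = 10 = 1·9 + 1), so t ≡ 5·4 = 20 ≡ 2 (mod 9).
    Then x = 273 + 1235·2 = 2743, valid modulo lcm(1235, 9) = 11115: x ≡ 2743 (mod 11115).
  Combine with x ≡ 13 (mod 17); new modulus lcm = 188955.
    Write x = 2743 + 11115·t and substitute into x ≡ 13 (mod 17): 11115·t ≡ 13 − 2743 = -2730 (mod 17).
    Reduce coefficients mod 17: 14·t ≡ 7 (mod 17).
    The inverse of 14 mod 17 is 11 (since 14·11 = 154 = 9·17 + 1), so t ≡ 11·7 = 77 ≡ 9 (mod 17).
    Then x = 2743 + 11115·9 = 102778, valid modulo lcm(11115, 17) = 188955: x ≡ 102778 (mod 188955).
Verify against each original: 102778 mod 5 = 3, 102778 mod 13 = 0, 102778 mod 19 = 7, 102778 mod 9 = 7, 102778 mod 17 = 13.

x ≡ 102778 (mod 188955).


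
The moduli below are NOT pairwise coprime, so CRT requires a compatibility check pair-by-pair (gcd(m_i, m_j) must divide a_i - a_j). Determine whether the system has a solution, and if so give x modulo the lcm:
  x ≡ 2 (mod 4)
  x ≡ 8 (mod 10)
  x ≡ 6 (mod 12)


Moduli 4, 10, 12 are not pairwise coprime, so CRT works modulo lcm(m_i) when all pairwise compatibility conditions hold.
Pairwise compatibility: gcd(m_i, m_j) must divide a_i - a_j for every pair.
Merge one congruence at a time:
  Start: x ≡ 2 (mod 4).
  Combine with x ≡ 8 (mod 10): gcd(4, 10) = 2; 8 - 2 = 6, which IS divisible by 2, so compatible.
    Write x = 2 + 4·t and substitute into x ≡ 8 (mod 10): 4·t ≡ 8 − 2 = 6 (mod 10).
    Divide the congruence (and modulus) by g = 2: 2·t ≡ 3 (mod 5).
    The inverse of 2 mod 5 is 3 (since 2·3 = 6 = 1·5 + 1), so t ≡ 3·3 = 9 ≡ 4 (mod 5).
    Then x = 2 + 4·4 = 18, valid modulo lcm(4, 10) = 20: x ≡ 18 (mod 20).
  Combine with x ≡ 6 (mod 12): gcd(20, 12) = 4; 6 - 18 = -12, which IS divisible by 4, so compatible.
    Write x = 18 + 20·t and substitute into x ≡ 6 (mod 12): 20·t ≡ 6 − 18 = -12 (mod 12).
    Divide the congruence (and modulus) by g = 4: 5·t ≡ -3 (mod 3).
    Reduce coefficients mod 3: 2·t ≡ 0 (mod 3).
    The inverse of 2 mod 3 is 2 (since 2·2 = 4 = 1·3 + 1), so t ≡ 2·0 = 0 ≡ 0 (mod 3).
    Then x = 18 + 20·0 = 18, valid modulo lcm(20, 12) = 60: x ≡ 18 (mod 60).
Verify: 18 mod 4 = 2, 18 mod 10 = 8, 18 mod 12 = 6.

x ≡ 18 (mod 60).


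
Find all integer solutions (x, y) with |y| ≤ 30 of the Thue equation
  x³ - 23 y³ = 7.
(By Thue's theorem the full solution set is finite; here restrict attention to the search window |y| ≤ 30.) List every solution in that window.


The equation is x³ - 23y³ = 7. For fixed y, x³ = 23·y³ + 7, so a solution requires the RHS to be a perfect cube.
Strategy: iterate y from -30 to 30, compute RHS = 23·y³ + 7, and check whether it is a (positive or negative) perfect cube.
Check small values of y:
  y = 0: RHS = 7 is not a perfect cube.
  y = 1: RHS = 30 is not a perfect cube.
  y = -1: RHS = -16 is not a perfect cube.
  y = 2: RHS = 191 is not a perfect cube.
  y = -2: RHS = -177 is not a perfect cube.
  y = 3: RHS = 628 is not a perfect cube.
  y = -3: RHS = -614 is not a perfect cube.
Continuing the search up to |y| = 30 finds no solutions either.
No (x, y) in the scanned range satisfies the equation.

No integer solutions with |y| ≤ 30.


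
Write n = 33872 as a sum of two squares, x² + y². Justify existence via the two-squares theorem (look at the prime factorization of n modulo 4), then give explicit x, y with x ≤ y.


Step 1: Factor n = 33872 = 2^4 · 29 · 73.
Step 2: Check the mod-4 condition on each prime factor: 2 = 2 (special); 29 ≡ 1 (mod 4), exponent 1; 73 ≡ 1 (mod 4), exponent 1.
All primes ≡ 3 (mod 4) appear to even exponent (or don't appear), so by the two-squares theorem n IS expressible as a sum of two squares.
Step 3: Build a representation. Group n = k² · m with k = 4 and m = 29 · 73 = 2117 (a product of primes ≡ 1 (mod 4)); a representation of m scales to one of n via (k·x)² + (k·y)² = k²(x² + y²). Each prime p ≡ 1 (mod 4) is itself a sum of two squares; find a² by testing p − a² for a perfect square:
  29: 29 − 1² = 28, 29 − 2² = 25 = 5² ⇒ 29 = 2² + 5².
  73: 73 − 1² = 72, 73 − 2² = 69, 73 − 3² = 64 = 8² ⇒ 73 = 3² + 8².
  Combine using the Brahmagupta–Fibonacci identity (a² + b²)(c² + d²) = (ac − bd)² + (ad + bc)² = (ac + bd)² + (ad − bc)²:
  29 · 73 = 2117: from (2² + 5²)(3² + 8²), take (2·3 − 5·8, 2·8 + 5·3) = (6 − 40, 16 + 15) = (-34, 31); dropping signs (only squares matter) gives (34, 31); check 34² + 31² = 1156 + 961 = 2117 ✓.
  Scale by k = 4: (4·34, 4·31) = (136, 124).
Step 4: Order so x ≤ y and verify: 124² + 136² = 15376 + 18496 = 33872 = n. ✓

n = 33872 = 124² + 136² (one valid representation with x ≤ y).


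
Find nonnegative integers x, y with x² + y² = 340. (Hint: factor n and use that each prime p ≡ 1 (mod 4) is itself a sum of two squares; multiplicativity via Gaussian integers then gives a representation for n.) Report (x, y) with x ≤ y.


Step 1: Factor n = 340 = 2^2 · 5 · 17.
Step 2: Check the mod-4 condition on each prime factor: 2 = 2 (special); 5 ≡ 1 (mod 4), exponent 1; 17 ≡ 1 (mod 4), exponent 1.
All primes ≡ 3 (mod 4) appear to even exponent (or don't appear), so by the two-squares theorem n IS expressible as a sum of two squares.
Step 3: Build a representation. Group n = k² · m with k = 2 and m = 5 · 17 = 85 (a product of primes ≡ 1 (mod 4)); a representation of m scales to one of n via (k·x)² + (k·y)² = k²(x² + y²). Each prime p ≡ 1 (mod 4) is itself a sum of two squares; find a² by testing p − a² for a perfect square:
  5: 5 − 1² = 4 = 2² ⇒ 5 = 1² + 2².
  17: 17 − 1² = 16 = 4² ⇒ 17 = 1² + 4².
  Combine using the Brahmagupta–Fibonacci identity (a² + b²)(c² + d²) = (ac − bd)² + (ad + bc)² = (ac + bd)² + (ad − bc)²:
  5 · 17 = 85: from (1² + 2²)(1² + 4²), take (1·1 − 2·4, 1·4 + 2·1) = (1 − 8, 4 + 2) = (-7, 6); dropping signs (only squares matter) gives (7, 6); check 7² + 6² = 49 + 36 = 85 ✓.
  Scale by k = 2: (2·7, 2·6) = (14, 12).
Step 4: Order so x ≤ y and verify: 12² + 14² = 144 + 196 = 340 = n. ✓

n = 340 = 12² + 14² (one valid representation with x ≤ y).


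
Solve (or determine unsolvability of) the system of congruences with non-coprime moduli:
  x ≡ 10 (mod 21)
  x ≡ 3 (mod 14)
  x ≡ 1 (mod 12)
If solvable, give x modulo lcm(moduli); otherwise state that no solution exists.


Moduli 21, 14, 12 are not pairwise coprime, so CRT works modulo lcm(m_i) when all pairwise compatibility conditions hold.
Pairwise compatibility: gcd(m_i, m_j) must divide a_i - a_j for every pair.
Merge one congruence at a time:
  Start: x ≡ 10 (mod 21).
  Combine with x ≡ 3 (mod 14): gcd(21, 14) = 7; 3 - 10 = -7, which IS divisible by 7, so compatible.
    Write x = 10 + 21·t and substitute into x ≡ 3 (mod 14): 21·t ≡ 3 − 10 = -7 (mod 14).
    Divide the congruence (and modulus) by g = 7: 3·t ≡ -1 (mod 2).
    Reduce coefficients mod 2: 1·t ≡ 1 (mod 2).
    So t ≡ 1 (mod 2).
    Then x = 10 + 21·1 = 31, valid modulo lcm(21, 14) = 42: x ≡ 31 (mod 42).
  Combine with x ≡ 1 (mod 12): gcd(42, 12) = 6; 1 - 31 = -30, which IS divisible by 6, so compatible.
    Write x = 31 + 42·t and substitute into x ≡ 1 (mod 12): 42·t ≡ 1 − 31 = -30 (mod 12).
    Divide the congruence (and modulus) by g = 6: 7·t ≡ -5 (mod 2).
    Reduce coefficients mod 2: 1·t ≡ 1 (mod 2).
    So t ≡ 1 (mod 2).
    Then x = 31 + 42·1 = 73, valid modulo lcm(42, 12) = 84: x ≡ 73 (mod 84).
Verify: 73 mod 21 = 10, 73 mod 14 = 3, 73 mod 12 = 1.

x ≡ 73 (mod 84).


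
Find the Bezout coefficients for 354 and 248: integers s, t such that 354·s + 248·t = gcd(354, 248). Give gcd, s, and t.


Euclidean algorithm on (354, 248) — divide until remainder is 0:
  354 = 1 · 248 + 106
  248 = 2 · 106 + 36
  106 = 2 · 36 + 34
  36 = 1 · 34 + 2
  34 = 17 · 2 + 0
gcd(354, 248) = 2.
Track Bezout coefficients alongside the remainders: start with r₀ = 354 = a·1 + b·0 (s = 1, t = 0) and r₁ = 248 = a·0 + b·1 (s = 0, t = 1); each new remainder r_{k+1} = r_{k-1} − q_k·r_k inherits s_{k+1} = s_{k-1} − q_k·s_k, t_{k+1} = t_{k-1} − q_k·t_k, so r_k = a·s_k + b·t_k at every step:
  q = 1: r = 106, s = 1 − 1·0 = 1, t = 0 − 1·1 = -1  (check: 354·1 + 248·(-1) = 106)
  q = 2: r = 36, s = 0 − 2·1 = -2, t = 1 − 2·(-1) = 3  (check: 354·(-2) + 248·3 = 36)
  q = 2: r = 34, s = 1 − 2·(-2) = 5, t = -1 − 2·3 = -7  (check: 354·5 + 248·(-7) = 34)
  q = 1: r = 2, s = -2 − 1·5 = -7, t = 3 − 1·(-7) = 10  (check: 354·(-7) + 248·10 = 2)
The row with r = 2 (the gcd) gives the Bezout coefficients s = -7, t = 10.
Result: 354 · (-7) + 248 · (10) = 2.

gcd(354, 248) = 2; s = -7, t = 10 (check: 354·(-7) + 248·10 = 2).


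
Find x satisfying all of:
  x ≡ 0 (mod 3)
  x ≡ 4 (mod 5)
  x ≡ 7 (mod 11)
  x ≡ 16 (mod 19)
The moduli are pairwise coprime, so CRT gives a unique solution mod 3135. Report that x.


Product of moduli M = 3 · 5 · 11 · 19 = 3135.
Merge one congruence at a time:
  Start: x ≡ 0 (mod 3).
  Combine with x ≡ 4 (mod 5); new modulus lcm = 15.
    Write x = 0 + 3·t and substitute into x ≡ 4 (mod 5): 3·t ≡ 4 − 0 = 4 (mod 5).
    The inverse of 3 mod 5 is 2 (since 3·2 = 6 = 1·5 + 1), so t ≡ 2·4 = 8 ≡ 3 (mod 5).
    Then x = 0 + 3·3 = 9, valid modulo lcm(3, 5) = 15: x ≡ 9 (mod 15).
  Combine with x ≡ 7 (mod 11); new modulus lcm = 165.
    Write x = 9 + 15·t and substitute into x ≡ 7 (mod 11): 15·t ≡ 7 − 9 = -2 (mod 11).
    Reduce coefficients mod 11: 4·t ≡ 9 (mod 11).
    The inverse of 4 mod 11 is 3 (since 4·3 = 12 = 1·11 + 1), so t ≡ 3·9 = 27 ≡ 5 (mod 11).
    Then x = 9 + 15·5 = 84, valid modulo lcm(15, 11) = 165: x ≡ 84 (mod 165).
  Combine with x ≡ 16 (mod 19); new modulus lcm = 3135.
    Write x = 84 + 165·t and substitute into x ≡ 16 (mod 19): 165·t ≡ 16 − 84 = -68 (mod 19).
    Reduce coefficients mod 19: 13·t ≡ 8 (mod 19).
    The inverse of 13 mod 19 is 3 (since 13·3 = 39 = 2·19 + 1), so t ≡ 3·8 = 24 ≡ 5 (mod 19).
    Then x = 84 + 165·5 = 909, valid modulo lcm(165, 19) = 3135: x ≡ 909 (mod 3135).
Verify against each original: 909 mod 3 = 0, 909 mod 5 = 4, 909 mod 11 = 7, 909 mod 19 = 16.

x ≡ 909 (mod 3135).


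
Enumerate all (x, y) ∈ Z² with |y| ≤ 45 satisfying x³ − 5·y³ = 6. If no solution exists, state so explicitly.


The equation is x³ - 5y³ = 6. For fixed y, x³ = 5·y³ + 6, so a solution requires the RHS to be a perfect cube.
Strategy: iterate y from -45 to 45, compute RHS = 5·y³ + 6, and check whether it is a (positive or negative) perfect cube.
Check small values of y:
  y = 0: RHS = 6 is not a perfect cube.
  y = 1: RHS = 11 is not a perfect cube.
  y = -1: RHS = 1 = (1)³ ⇒ x = 1 works.
  y = 2: RHS = 46 is not a perfect cube.
  y = -2: RHS = -34 is not a perfect cube.
  y = 3: RHS = 141 is not a perfect cube.
  y = -3: RHS = -129 is not a perfect cube.
Continuing the search up to |y| = 45 finds no further solutions beyond those listed.
Collected solutions: (1, -1).

Solutions (with |y| ≤ 45): (1, -1).


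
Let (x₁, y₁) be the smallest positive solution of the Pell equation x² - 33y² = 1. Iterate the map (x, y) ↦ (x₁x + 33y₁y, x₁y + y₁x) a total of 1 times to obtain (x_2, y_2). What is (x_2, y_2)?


Step 1: Find the fundamental solution (x₁, y₁) of x² - 33y² = 1.
  Expand √33 as a continued fraction. a₀ = ⌊√33⌋ = 5; iterate m_{k+1} = d_k·a_k − m_k, d_{k+1} = (33 − m_{k+1}²)/d_k, a_{k+1} = ⌊(a₀ + m_{k+1})/d_{k+1}⌋ (starting m₀ = 0, d₀ = 1), with convergents p_k = a_k·p_{k-1} + p_{k-2}, q_k = a_k·q_{k-1} + q_{k-2} (p₋₁ = 1, q₋₁ = 0):
  k = 0: a₀ = 5; p₀/q₀ = 5/1; p₀² − 33·q₀² = 25 − 33 = -8.
  k = 1: m = 5, d = 8, a = ⌊(5 + 5)/8⌋ = 1; p/q = (1·5 + 1)/(1·1 + 0) = 6/1; p² − 33·q² = 36 − 33 = 3.
  k = 2: m = 3, d = 3, a = ⌊(5 + 3)/3⌋ = 2; p/q = (2·6 + 5)/(2·1 + 1) = 17/3; p² − 33·q² = 289 − 297 = -8.
  k = 3: m = 3, d = 8, a = ⌊(5 + 3)/8⌋ = 1; p/q = (1·17 + 6)/(1·3 + 1) = 23/4; p² − 33·q² = 529 − 528 = 1.
  The first convergent with p² − 33·q² = 1 gives the fundamental solution (x₁, y₁) = (23, 4).
Step 2: Apply the recurrence (x_{n+1}, y_{n+1}) = (x₁x_n + 33y₁y_n, x₁y_n + y₁x_n) repeatedly.
  From (x_1, y_1) = (23, 4): x_2 = 23·23 + 33·4·4 = 1057; y_2 = 23·4 + 4·23 = 184.
Step 3: Verify x_2² - 33·y_2² = 1117249 - 1117248 = 1 (should be 1). ✓

(x_1, y_1) = (23, 4); (x_2, y_2) = (1057, 184).


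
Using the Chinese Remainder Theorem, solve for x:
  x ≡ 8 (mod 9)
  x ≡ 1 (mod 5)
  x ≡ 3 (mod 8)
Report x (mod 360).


Moduli 9, 5, 8 are pairwise coprime; by CRT there is a unique solution modulo M = 9 · 5 · 8 = 360.
Solve pairwise, accumulating the modulus:
  Start with x ≡ 8 (mod 9).
  Combine with x ≡ 1 (mod 5): since gcd(9, 5) = 1, we get a unique residue mod 45.
    Write x = 8 + 9·t and substitute into x ≡ 1 (mod 5): 9·t ≡ 1 − 8 = -7 (mod 5).
    Reduce coefficients mod 5: 4·t ≡ 3 (mod 5).
    The inverse of 4 mod 5 is 4 (since 4·4 = 16 = 3·5 + 1), so t ≡ 4·3 = 12 ≡ 2 (mod 5).
    Then x = 8 + 9·2 = 26, valid modulo lcm(9, 5) = 45: x ≡ 26 (mod 45).
  Combine with x ≡ 3 (mod 8): since gcd(45, 8) = 1, we get a unique residue mod 360.
    Write x = 26 + 45·t and substitute into x ≡ 3 (mod 8): 45·t ≡ 3 − 26 = -23 (mod 8).
    Reduce coefficients mod 8: 5·t ≡ 1 (mod 8).
    The inverse of 5 mod 8 is 5 (since 5·5 = 25 = 3·8 + 1), so t ≡ 5·1 = 5 ≡ 5 (mod 8).
    Then x = 26 + 45·5 = 251, valid modulo lcm(45, 8) = 360: x ≡ 251 (mod 360).
Verify: 251 mod 9 = 8 ✓, 251 mod 5 = 1 ✓, 251 mod 8 = 3 ✓.

x ≡ 251 (mod 360).


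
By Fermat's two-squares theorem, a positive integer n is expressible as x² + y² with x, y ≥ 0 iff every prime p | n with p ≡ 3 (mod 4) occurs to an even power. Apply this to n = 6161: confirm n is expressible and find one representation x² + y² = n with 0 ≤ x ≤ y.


Step 1: Factor n = 6161 = 61 · 101.
Step 2: Check the mod-4 condition on each prime factor: 61 ≡ 1 (mod 4), exponent 1; 101 ≡ 1 (mod 4), exponent 1.
All primes ≡ 3 (mod 4) appear to even exponent (or don't appear), so by the two-squares theorem n IS expressible as a sum of two squares.
Step 3: Build a representation. Here n = 61 · 101 is a product of primes ≡ 1 (mod 4). Each prime p ≡ 1 (mod 4) is itself a sum of two squares; find a² by testing p − a² for a perfect square:
  61: 61 − 1² = 60, 61 − 2² = 57, 61 − 3² = 52, 61 − 4² = 45, 61 − 5² = 36 = 6² ⇒ 61 = 5² + 6².
  101: 101 − 1² = 100 = 10² ⇒ 101 = 1² + 10².
  Combine using the Brahmagupta–Fibonacci identity (a² + b²)(c² + d²) = (ac − bd)² + (ad + bc)² = (ac + bd)² + (ad − bc)²:
  61 · 101 = 6161: from (5² + 6²)(1² + 10²), take (5·1 − 6·10, 5·10 + 6·1) = (5 − 60, 50 + 6) = (-55, 56); dropping signs (only squares matter) gives (55, 56); check 55² + 56² = 3025 + 3136 = 6161 ✓.
Step 4: Order so x ≤ y and verify: 55² + 56² = 3025 + 3136 = 6161 = n. ✓

n = 6161 = 55² + 56² (one valid representation with x ≤ y).


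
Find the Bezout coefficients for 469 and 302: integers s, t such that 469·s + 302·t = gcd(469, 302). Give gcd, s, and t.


Euclidean algorithm on (469, 302) — divide until remainder is 0:
  469 = 1 · 302 + 167
  302 = 1 · 167 + 135
  167 = 1 · 135 + 32
  135 = 4 · 32 + 7
  32 = 4 · 7 + 4
  7 = 1 · 4 + 3
  4 = 1 · 3 + 1
  3 = 3 · 1 + 0
gcd(469, 302) = 1.
Track Bezout coefficients alongside the remainders: start with r₀ = 469 = a·1 + b·0 (s = 1, t = 0) and r₁ = 302 = a·0 + b·1 (s = 0, t = 1); each new remainder r_{k+1} = r_{k-1} − q_k·r_k inherits s_{k+1} = s_{k-1} − q_k·s_k, t_{k+1} = t_{k-1} − q_k·t_k, so r_k = a·s_k + b·t_k at every step:
  q = 1: r = 167, s = 1 − 1·0 = 1, t = 0 − 1·1 = -1  (check: 469·1 + 302·(-1) = 167)
  q = 1: r = 135, s = 0 − 1·1 = -1, t = 1 − 1·(-1) = 2  (check: 469·(-1) + 302·2 = 135)
  q = 1: r = 32, s = 1 − 1·(-1) = 2, t = -1 − 1·2 = -3  (check: 469·2 + 302·(-3) = 32)
  q = 4: r = 7, s = -1 − 4·2 = -9, t = 2 − 4·(-3) = 14  (check: 469·(-9) + 302·14 = 7)
  q = 4: r = 4, s = 2 − 4·(-9) = 38, t = -3 − 4·14 = -59  (check: 469·38 + 302·(-59) = 4)
  q = 1: r = 3, s = -9 − 1·38 = -47, t = 14 − 1·(-59) = 73  (check: 469·(-47) + 302·73 = 3)
  q = 1: r = 1, s = 38 − 1·(-47) = 85, t = -59 − 1·73 = -132  (check: 469·85 + 302·(-132) = 1)
The row with r = 1 (the gcd) gives the Bezout coefficients s = 85, t = -132.
Result: 469 · (85) + 302 · (-132) = 1.

gcd(469, 302) = 1; s = 85, t = -132 (check: 469·85 + 302·(-132) = 1).


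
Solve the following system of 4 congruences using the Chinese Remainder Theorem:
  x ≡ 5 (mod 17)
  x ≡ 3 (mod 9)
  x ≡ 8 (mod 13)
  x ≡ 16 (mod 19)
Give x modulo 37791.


Product of moduli M = 17 · 9 · 13 · 19 = 37791.
Merge one congruence at a time:
  Start: x ≡ 5 (mod 17).
  Combine with x ≡ 3 (mod 9); new modulus lcm = 153.
    Write x = 5 + 17·t and substitute into x ≡ 3 (mod 9): 17·t ≡ 3 − 5 = -2 (mod 9).
    Reduce coefficients mod 9: 8·t ≡ 7 (mod 9).
    The inverse of 8 mod 9 is 8 (since 8·8 = 64 = 7·9 + 1), so t ≡ 8·7 = 56 ≡ 2 (mod 9).
    Then x = 5 + 17·2 = 39, valid modulo lcm(17, 9) = 153: x ≡ 39 (mod 153).
  Combine with x ≡ 8 (mod 13); new modulus lcm = 1989.
    Write x = 39 + 153·t and substitute into x ≡ 8 (mod 13): 153·t ≡ 8 − 39 = -31 (mod 13).
    Reduce coefficients mod 13: 10·t ≡ 8 (mod 13).
    The inverse of 10 mod 13 is 4 (since 10·4 = 40 = 3·13 + 1), so t ≡ 4·8 = 32 ≡ 6 (mod 13).
    Then x = 39 + 153·6 = 957, valid modulo lcm(153, 13) = 1989: x ≡ 957 (mod 1989).
  Combine with x ≡ 16 (mod 19); new modulus lcm = 37791.
    Write x = 957 + 1989·t and substitute into x ≡ 16 (mod 19): 1989·t ≡ 16 − 957 = -941 (mod 19).
    Reduce coefficients mod 19: 13·t ≡ 9 (mod 19).
    The inverse of 13 mod 19 is 3 (since 13·3 = 39 = 2·19 + 1), so t ≡ 3·9 = 27 ≡ 8 (mod 19).
    Then x = 957 + 1989·8 = 16869, valid modulo lcm(1989, 19) = 37791: x ≡ 16869 (mod 37791).
Verify against each original: 16869 mod 17 = 5, 16869 mod 9 = 3, 16869 mod 13 = 8, 16869 mod 19 = 16.

x ≡ 16869 (mod 37791).


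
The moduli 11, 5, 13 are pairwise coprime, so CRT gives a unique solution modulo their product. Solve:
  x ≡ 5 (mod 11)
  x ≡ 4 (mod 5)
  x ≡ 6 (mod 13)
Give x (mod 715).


Moduli 11, 5, 13 are pairwise coprime; by CRT there is a unique solution modulo M = 11 · 5 · 13 = 715.
Solve pairwise, accumulating the modulus:
  Start with x ≡ 5 (mod 11).
  Combine with x ≡ 4 (mod 5): since gcd(11, 5) = 1, we get a unique residue mod 55.
    Write x = 5 + 11·t and substitute into x ≡ 4 (mod 5): 11·t ≡ 4 − 5 = -1 (mod 5).
    Reduce coefficients mod 5: 1·t ≡ 4 (mod 5).
    So t ≡ 4 (mod 5).
    Then x = 5 + 11·4 = 49, valid modulo lcm(11, 5) = 55: x ≡ 49 (mod 55).
  Combine with x ≡ 6 (mod 13): since gcd(55, 13) = 1, we get a unique residue mod 715.
    Write x = 49 + 55·t and substitute into x ≡ 6 (mod 13): 55·t ≡ 6 − 49 = -43 (mod 13).
    Reduce coefficients mod 13: 3·t ≡ 9 (mod 13).
    The inverse of 3 mod 13 is 9 (since 3·9 = 27 = 2·13 + 1), so t ≡ 9·9 = 81 ≡ 3 (mod 13).
    Then x = 49 + 55·3 = 214, valid modulo lcm(55, 13) = 715: x ≡ 214 (mod 715).
Verify: 214 mod 11 = 5 ✓, 214 mod 5 = 4 ✓, 214 mod 13 = 6 ✓.

x ≡ 214 (mod 715).


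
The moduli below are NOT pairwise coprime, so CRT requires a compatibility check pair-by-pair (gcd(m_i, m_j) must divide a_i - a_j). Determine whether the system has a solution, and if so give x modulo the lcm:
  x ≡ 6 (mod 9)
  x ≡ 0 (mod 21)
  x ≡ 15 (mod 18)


Moduli 9, 21, 18 are not pairwise coprime, so CRT works modulo lcm(m_i) when all pairwise compatibility conditions hold.
Pairwise compatibility: gcd(m_i, m_j) must divide a_i - a_j for every pair.
Merge one congruence at a time:
  Start: x ≡ 6 (mod 9).
  Combine with x ≡ 0 (mod 21): gcd(9, 21) = 3; 0 - 6 = -6, which IS divisible by 3, so compatible.
    Write x = 6 + 9·t and substitute into x ≡ 0 (mod 21): 9·t ≡ 0 − 6 = -6 (mod 21).
    Divide the congruence (and modulus) by g = 3: 3·t ≡ -2 (mod 7).
    Reduce coefficients mod 7: 3·t ≡ 5 (mod 7).
    The inverse of 3 mod 7 is 5 (since 3·5 = 15 = 2·7 + 1), so t ≡ 5·5 = 25 ≡ 4 (mod 7).
    Then x = 6 + 9·4 = 42, valid modulo lcm(9, 21) = 63: x ≡ 42 (mod 63).
  Combine with x ≡ 15 (mod 18): gcd(63, 18) = 9; 15 - 42 = -27, which IS divisible by 9, so compatible.
    Write x = 42 + 63·t and substitute into x ≡ 15 (mod 18): 63·t ≡ 15 − 42 = -27 (mod 18).
    Divide the congruence (and modulus) by g = 9: 7·t ≡ -3 (mod 2).
    Reduce coefficients mod 2: 1·t ≡ 1 (mod 2).
    So t ≡ 1 (mod 2).
    Then x = 42 + 63·1 = 105, valid modulo lcm(63, 18) = 126: x ≡ 105 (mod 126).
Verify: 105 mod 9 = 6, 105 mod 21 = 0, 105 mod 18 = 15.

x ≡ 105 (mod 126).


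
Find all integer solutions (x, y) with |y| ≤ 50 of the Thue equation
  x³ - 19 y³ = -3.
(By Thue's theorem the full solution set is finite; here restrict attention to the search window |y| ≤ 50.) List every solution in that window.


The equation is x³ - 19y³ = -3. For fixed y, x³ = 19·y³ − 3, so a solution requires the RHS to be a perfect cube.
Strategy: iterate y from -50 to 50, compute RHS = 19·y³ − 3, and check whether it is a (positive or negative) perfect cube.
Check small values of y:
  y = 0: RHS = -3 is not a perfect cube.
  y = 1: RHS = 16 is not a perfect cube.
  y = -1: RHS = -22 is not a perfect cube.
  y = 2: RHS = 149 is not a perfect cube.
  y = -2: RHS = -155 is not a perfect cube.
  y = 3: RHS = 510 is not a perfect cube.
  y = -3: RHS = -516 is not a perfect cube.
Continuing the search up to |y| = 50 finds no solutions either.
No (x, y) in the scanned range satisfies the equation.

No integer solutions with |y| ≤ 50.


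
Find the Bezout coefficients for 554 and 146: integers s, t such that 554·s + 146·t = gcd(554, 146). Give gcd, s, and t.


Euclidean algorithm on (554, 146) — divide until remainder is 0:
  554 = 3 · 146 + 116
  146 = 1 · 116 + 30
  116 = 3 · 30 + 26
  30 = 1 · 26 + 4
  26 = 6 · 4 + 2
  4 = 2 · 2 + 0
gcd(554, 146) = 2.
Track Bezout coefficients alongside the remainders: start with r₀ = 554 = a·1 + b·0 (s = 1, t = 0) and r₁ = 146 = a·0 + b·1 (s = 0, t = 1); each new remainder r_{k+1} = r_{k-1} − q_k·r_k inherits s_{k+1} = s_{k-1} − q_k·s_k, t_{k+1} = t_{k-1} − q_k·t_k, so r_k = a·s_k + b·t_k at every step:
  q = 3: r = 116, s = 1 − 3·0 = 1, t = 0 − 3·1 = -3  (check: 554·1 + 146·(-3) = 116)
  q = 1: r = 30, s = 0 − 1·1 = -1, t = 1 − 1·(-3) = 4  (check: 554·(-1) + 146·4 = 30)
  q = 3: r = 26, s = 1 − 3·(-1) = 4, t = -3 − 3·4 = -15  (check: 554·4 + 146·(-15) = 26)
  q = 1: r = 4, s = -1 − 1·4 = -5, t = 4 − 1·(-15) = 19  (check: 554·(-5) + 146·19 = 4)
  q = 6: r = 2, s = 4 − 6·(-5) = 34, t = -15 − 6·19 = -129  (check: 554·34 + 146·(-129) = 2)
The row with r = 2 (the gcd) gives the Bezout coefficients s = 34, t = -129.
Result: 554 · (34) + 146 · (-129) = 2.

gcd(554, 146) = 2; s = 34, t = -129 (check: 554·34 + 146·(-129) = 2).


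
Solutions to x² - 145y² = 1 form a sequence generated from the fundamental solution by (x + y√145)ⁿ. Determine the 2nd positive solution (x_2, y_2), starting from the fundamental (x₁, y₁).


Step 1: Find the fundamental solution (x₁, y₁) of x² - 145y² = 1.
  Expand √145 as a continued fraction. a₀ = ⌊√145⌋ = 12; iterate m_{k+1} = d_k·a_k − m_k, d_{k+1} = (145 − m_{k+1}²)/d_k, a_{k+1} = ⌊(a₀ + m_{k+1})/d_{k+1}⌋ (starting m₀ = 0, d₀ = 1), with convergents p_k = a_k·p_{k-1} + p_{k-2}, q_k = a_k·q_{k-1} + q_{k-2} (p₋₁ = 1, q₋₁ = 0):
  k = 0: a₀ = 12; p₀/q₀ = 12/1; p₀² − 145·q₀² = 144 − 145 = -1.
  k = 1: m = 12, d = 1, a = ⌊(12 + 12)/1⌋ = 24; p/q = (24·12 + 1)/(24·1 + 0) = 289/24; p² − 145·q² = 83521 − 83520 = 1.
  The first convergent with p² − 145·q² = 1 gives the fundamental solution (x₁, y₁) = (289, 24).
Step 2: Apply the recurrence (x_{n+1}, y_{n+1}) = (x₁x_n + 145y₁y_n, x₁y_n + y₁x_n) repeatedly.
  From (x_1, y_1) = (289, 24): x_2 = 289·289 + 145·24·24 = 167041; y_2 = 289·24 + 24·289 = 13872.
Step 3: Verify x_2² - 145·y_2² = 27902695681 - 27902695680 = 1 (should be 1). ✓

(x_1, y_1) = (289, 24); (x_2, y_2) = (167041, 13872).


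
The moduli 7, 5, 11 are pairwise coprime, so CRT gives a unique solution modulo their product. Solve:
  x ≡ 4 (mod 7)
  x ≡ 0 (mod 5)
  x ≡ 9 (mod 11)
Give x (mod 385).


Moduli 7, 5, 11 are pairwise coprime; by CRT there is a unique solution modulo M = 7 · 5 · 11 = 385.
Solve pairwise, accumulating the modulus:
  Start with x ≡ 4 (mod 7).
  Combine with x ≡ 0 (mod 5): since gcd(7, 5) = 1, we get a unique residue mod 35.
    Write x = 4 + 7·t and substitute into x ≡ 0 (mod 5): 7·t ≡ 0 − 4 = -4 (mod 5).
    Reduce coefficients mod 5: 2·t ≡ 1 (mod 5).
    The inverse of 2 mod 5 is 3 (since 2·3 = 6 = 1·5 + 1), so t ≡ 3·1 = 3 ≡ 3 (mod 5).
    Then x = 4 + 7·3 = 25, valid modulo lcm(7, 5) = 35: x ≡ 25 (mod 35).
  Combine with x ≡ 9 (mod 11): since gcd(35, 11) = 1, we get a unique residue mod 385.
    Write x = 25 + 35·t and substitute into x ≡ 9 (mod 11): 35·t ≡ 9 − 25 = -16 (mod 11).
    Reduce coefficients mod 11: 2·t ≡ 6 (mod 11).
    The inverse of 2 mod 11 is 6 (since 2·6 = 12 = 1·11 + 1), so t ≡ 6·6 = 36 ≡ 3 (mod 11).
    Then x = 25 + 35·3 = 130, valid modulo lcm(35, 11) = 385: x ≡ 130 (mod 385).
Verify: 130 mod 7 = 4 ✓, 130 mod 5 = 0 ✓, 130 mod 11 = 9 ✓.

x ≡ 130 (mod 385).


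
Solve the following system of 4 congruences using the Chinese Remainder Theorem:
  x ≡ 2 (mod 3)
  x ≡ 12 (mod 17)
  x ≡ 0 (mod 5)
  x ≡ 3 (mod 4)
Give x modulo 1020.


Product of moduli M = 3 · 17 · 5 · 4 = 1020.
Merge one congruence at a time:
  Start: x ≡ 2 (mod 3).
  Combine with x ≡ 12 (mod 17); new modulus lcm = 51.
    Write x = 2 + 3·t and substitute into x ≡ 12 (mod 17): 3·t ≡ 12 − 2 = 10 (mod 17).
    The inverse of 3 mod 17 is 6 (since 3·6 = 18 = 1·17 + 1), so t ≡ 6·10 = 60 ≡ 9 (mod 17).
    Then x = 2 + 3·9 = 29, valid modulo lcm(3, 17) = 51: x ≡ 29 (mod 51).
  Combine with x ≡ 0 (mod 5); new modulus lcm = 255.
    Write x = 29 + 51·t and substitute into x ≡ 0 (mod 5): 51·t ≡ 0 − 29 = -29 (mod 5).
    Reduce coefficients mod 5: 1·t ≡ 1 (mod 5).
    So t ≡ 1 (mod 5).
    Then x = 29 + 51·1 = 80, valid modulo lcm(51, 5) = 255: x ≡ 80 (mod 255).
  Combine with x ≡ 3 (mod 4); new modulus lcm = 1020.
    Write x = 80 + 255·t and substitute into x ≡ 3 (mod 4): 255·t ≡ 3 − 80 = -77 (mod 4).
    Reduce coefficients mod 4: 3·t ≡ 3 (mod 4).
    The inverse of 3 mod 4 is 3 (since 3·3 = 9 = 2·4 + 1), so t ≡ 3·3 = 9 ≡ 1 (mod 4).
    Then x = 80 + 255·1 = 335, valid modulo lcm(255, 4) = 1020: x ≡ 335 (mod 1020).
Verify against each original: 335 mod 3 = 2, 335 mod 17 = 12, 335 mod 5 = 0, 335 mod 4 = 3.

x ≡ 335 (mod 1020).


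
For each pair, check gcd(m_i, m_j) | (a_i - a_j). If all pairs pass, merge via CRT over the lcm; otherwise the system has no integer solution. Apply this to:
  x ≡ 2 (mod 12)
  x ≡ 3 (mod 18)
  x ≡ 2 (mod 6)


Moduli 12, 18, 6 are not pairwise coprime, so CRT works modulo lcm(m_i) when all pairwise compatibility conditions hold.
Pairwise compatibility: gcd(m_i, m_j) must divide a_i - a_j for every pair.
Merge one congruence at a time:
  Start: x ≡ 2 (mod 12).
  Combine with x ≡ 3 (mod 18): gcd(12, 18) = 6, and 3 - 2 = 1 is NOT divisible by 6.
    ⇒ system is inconsistent (no integer solution).

No solution (the system is inconsistent).


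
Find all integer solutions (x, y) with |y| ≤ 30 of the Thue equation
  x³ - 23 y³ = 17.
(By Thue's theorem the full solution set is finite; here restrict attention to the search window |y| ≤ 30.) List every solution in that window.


The equation is x³ - 23y³ = 17. For fixed y, x³ = 23·y³ + 17, so a solution requires the RHS to be a perfect cube.
Strategy: iterate y from -30 to 30, compute RHS = 23·y³ + 17, and check whether it is a (positive or negative) perfect cube.
Check small values of y:
  y = 0: RHS = 17 is not a perfect cube.
  y = 1: RHS = 40 is not a perfect cube.
  y = -1: RHS = -6 is not a perfect cube.
  y = 2: RHS = 201 is not a perfect cube.
  y = -2: RHS = -167 is not a perfect cube.
  y = 3: RHS = 638 is not a perfect cube.
  y = -3: RHS = -604 is not a perfect cube.
Continuing the search up to |y| = 30 finds no solutions either.
No (x, y) in the scanned range satisfies the equation.

No integer solutions with |y| ≤ 30.


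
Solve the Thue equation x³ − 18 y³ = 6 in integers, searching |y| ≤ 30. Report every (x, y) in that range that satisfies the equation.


The equation is x³ - 18y³ = 6. For fixed y, x³ = 18·y³ + 6, so a solution requires the RHS to be a perfect cube.
Strategy: iterate y from -30 to 30, compute RHS = 18·y³ + 6, and check whether it is a (positive or negative) perfect cube.
Check small values of y:
  y = 0: RHS = 6 is not a perfect cube.
  y = 1: RHS = 24 is not a perfect cube.
  y = -1: RHS = -12 is not a perfect cube.
  y = 2: RHS = 150 is not a perfect cube.
  y = -2: RHS = -138 is not a perfect cube.
  y = 3: RHS = 492 is not a perfect cube.
  y = -3: RHS = -480 is not a perfect cube.
Continuing the search up to |y| = 30 finds no solutions either.
No (x, y) in the scanned range satisfies the equation.

No integer solutions with |y| ≤ 30.


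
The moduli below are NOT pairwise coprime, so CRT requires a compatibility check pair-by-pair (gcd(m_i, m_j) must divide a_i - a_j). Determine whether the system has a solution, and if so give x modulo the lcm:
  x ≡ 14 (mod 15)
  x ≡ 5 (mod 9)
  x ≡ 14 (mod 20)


Moduli 15, 9, 20 are not pairwise coprime, so CRT works modulo lcm(m_i) when all pairwise compatibility conditions hold.
Pairwise compatibility: gcd(m_i, m_j) must divide a_i - a_j for every pair.
Merge one congruence at a time:
  Start: x ≡ 14 (mod 15).
  Combine with x ≡ 5 (mod 9): gcd(15, 9) = 3; 5 - 14 = -9, which IS divisible by 3, so compatible.
    Write x = 14 + 15·t and substitute into x ≡ 5 (mod 9): 15·t ≡ 5 − 14 = -9 (mod 9).
    Divide the congruence (and modulus) by g = 3: 5·t ≡ -3 (mod 3).
    Reduce coefficients mod 3: 2·t ≡ 0 (mod 3).
    The inverse of 2 mod 3 is 2 (since 2·2 = 4 = 1·3 + 1), so t ≡ 2·0 = 0 ≡ 0 (mod 3).
    Then x = 14 + 15·0 = 14, valid modulo lcm(15, 9) = 45: x ≡ 14 (mod 45).
  Combine with x ≡ 14 (mod 20): gcd(45, 20) = 5; 14 - 14 = 0, which IS divisible by 5, so compatible.
    Write x = 14 + 45·t and substitute into x ≡ 14 (mod 20): 45·t ≡ 14 − 14 = 0 (mod 20).
    Divide the congruence (and modulus) by g = 5: 9·t ≡ 0 (mod 4).
    Reduce coefficients mod 4: 1·t ≡ 0 (mod 4).
    So t ≡ 0 (mod 4).
    Then x = 14 + 45·0 = 14, valid modulo lcm(45, 20) = 180: x ≡ 14 (mod 180).
Verify: 14 mod 15 = 14, 14 mod 9 = 5, 14 mod 20 = 14.

x ≡ 14 (mod 180).


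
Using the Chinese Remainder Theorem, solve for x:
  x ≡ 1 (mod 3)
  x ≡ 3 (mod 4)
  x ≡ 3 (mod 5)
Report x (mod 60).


Moduli 3, 4, 5 are pairwise coprime; by CRT there is a unique solution modulo M = 3 · 4 · 5 = 60.
Solve pairwise, accumulating the modulus:
  Start with x ≡ 1 (mod 3).
  Combine with x ≡ 3 (mod 4): since gcd(3, 4) = 1, we get a unique residue mod 12.
    Write x = 1 + 3·t and substitute into x ≡ 3 (mod 4): 3·t ≡ 3 − 1 = 2 (mod 4).
    The inverse of 3 mod 4 is 3 (since 3·3 = 9 = 2·4 + 1), so t ≡ 3·2 = 6 ≡ 2 (mod 4).
    Then x = 1 + 3·2 = 7, valid modulo lcm(3, 4) = 12: x ≡ 7 (mod 12).
  Combine with x ≡ 3 (mod 5): since gcd(12, 5) = 1, we get a unique residue mod 60.
    Write x = 7 + 12·t and substitute into x ≡ 3 (mod 5): 12·t ≡ 3 − 7 = -4 (mod 5).
    Reduce coefficients mod 5: 2·t ≡ 1 (mod 5).
    The inverse of 2 mod 5 is 3 (since 2·3 = 6 = 1·5 + 1), so t ≡ 3·1 = 3 ≡ 3 (mod 5).
    Then x = 7 + 12·3 = 43, valid modulo lcm(12, 5) = 60: x ≡ 43 (mod 60).
Verify: 43 mod 3 = 1 ✓, 43 mod 4 = 3 ✓, 43 mod 5 = 3 ✓.

x ≡ 43 (mod 60).


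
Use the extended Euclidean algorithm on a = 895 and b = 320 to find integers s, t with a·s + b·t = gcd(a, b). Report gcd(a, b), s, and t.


Euclidean algorithm on (895, 320) — divide until remainder is 0:
  895 = 2 · 320 + 255
  320 = 1 · 255 + 65
  255 = 3 · 65 + 60
  65 = 1 · 60 + 5
  60 = 12 · 5 + 0
gcd(895, 320) = 5.
Track Bezout coefficients alongside the remainders: start with r₀ = 895 = a·1 + b·0 (s = 1, t = 0) and r₁ = 320 = a·0 + b·1 (s = 0, t = 1); each new remainder r_{k+1} = r_{k-1} − q_k·r_k inherits s_{k+1} = s_{k-1} − q_k·s_k, t_{k+1} = t_{k-1} − q_k·t_k, so r_k = a·s_k + b·t_k at every step:
  q = 2: r = 255, s = 1 − 2·0 = 1, t = 0 − 2·1 = -2  (check: 895·1 + 320·(-2) = 255)
  q = 1: r = 65, s = 0 − 1·1 = -1, t = 1 − 1·(-2) = 3  (check: 895·(-1) + 320·3 = 65)
  q = 3: r = 60, s = 1 − 3·(-1) = 4, t = -2 − 3·3 = -11  (check: 895·4 + 320·(-11) = 60)
  q = 1: r = 5, s = -1 − 1·4 = -5, t = 3 − 1·(-11) = 14  (check: 895·(-5) + 320·14 = 5)
The row with r = 5 (the gcd) gives the Bezout coefficients s = -5, t = 14.
Result: 895 · (-5) + 320 · (14) = 5.

gcd(895, 320) = 5; s = -5, t = 14 (check: 895·(-5) + 320·14 = 5).


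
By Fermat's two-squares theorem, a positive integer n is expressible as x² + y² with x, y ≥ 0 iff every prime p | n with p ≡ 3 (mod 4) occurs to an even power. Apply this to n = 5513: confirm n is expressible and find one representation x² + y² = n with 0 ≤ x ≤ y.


Step 1: Factor n = 5513 = 37 · 149.
Step 2: Check the mod-4 condition on each prime factor: 37 ≡ 1 (mod 4), exponent 1; 149 ≡ 1 (mod 4), exponent 1.
All primes ≡ 3 (mod 4) appear to even exponent (or don't appear), so by the two-squares theorem n IS expressible as a sum of two squares.
Step 3: Build a representation. Here n = 37 · 149 is a product of primes ≡ 1 (mod 4). Each prime p ≡ 1 (mod 4) is itself a sum of two squares; find a² by testing p − a² for a perfect square:
  37: 37 − 1² = 36 = 6² ⇒ 37 = 1² + 6².
  149: 149 − 1² = 148, 149 − 2² = 145, 149 − 3² = 140, 149 − 4² = 133, 149 − 5² = 124, 149 − 6² = 113, 149 − 7² = 100 = 10² ⇒ 149 = 7² + 10².
  Combine using the Brahmagupta–Fibonacci identity (a² + b²)(c² + d²) = (ac − bd)² + (ad + bc)² = (ac + bd)² + (ad − bc)²:
  37 · 149 = 5513: from (1² + 6²)(7² + 10²), take (1·7 − 6·10, 1·10 + 6·7) = (7 − 60, 10 + 42) = (-53, 52); dropping signs (only squares matter) gives (53, 52); check 53² + 52² = 2809 + 2704 = 5513 ✓.
Step 4: Order so x ≤ y and verify: 52² + 53² = 2704 + 2809 = 5513 = n. ✓

n = 5513 = 52² + 53² (one valid representation with x ≤ y).


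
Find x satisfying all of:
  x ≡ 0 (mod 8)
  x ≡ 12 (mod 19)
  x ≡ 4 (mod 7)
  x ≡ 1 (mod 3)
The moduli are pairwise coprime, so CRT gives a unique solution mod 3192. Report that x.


Product of moduli M = 8 · 19 · 7 · 3 = 3192.
Merge one congruence at a time:
  Start: x ≡ 0 (mod 8).
  Combine with x ≡ 12 (mod 19); new modulus lcm = 152.
    Write x = 0 + 8·t and substitute into x ≡ 12 (mod 19): 8·t ≡ 12 − 0 = 12 (mod 19).
    The inverse of 8 mod 19 is 12 (since 8·12 = 96 = 5·19 + 1), so t ≡ 12·12 = 144 ≡ 11 (mod 19).
    Then x = 0 + 8·11 = 88, valid modulo lcm(8, 19) = 152: x ≡ 88 (mod 152).
  Combine with x ≡ 4 (mod 7); new modulus lcm = 1064.
    Write x = 88 + 152·t and substitute into x ≡ 4 (mod 7): 152·t ≡ 4 − 88 = -84 (mod 7).
    Reduce coefficients mod 7: 5·t ≡ 0 (mod 7).
    The inverse of 5 mod 7 is 3 (since 5·3 = 15 = 2·7 + 1), so t ≡ 3·0 = 0 ≡ 0 (mod 7).
    Then x = 88 + 152·0 = 88, valid modulo lcm(152, 7) = 1064: x ≡ 88 (mod 1064).
  Combine with x ≡ 1 (mod 3); new modulus lcm = 3192.
    Write x = 88 + 1064·t and substitute into x ≡ 1 (mod 3): 1064·t ≡ 1 − 88 = -87 (mod 3).
    Reduce coefficients mod 3: 2·t ≡ 0 (mod 3).
    The inverse of 2 mod 3 is 2 (since 2·2 = 4 = 1·3 + 1), so t ≡ 2·0 = 0 ≡ 0 (mod 3).
    Then x = 88 + 1064·0 = 88, valid modulo lcm(1064, 3) = 3192: x ≡ 88 (mod 3192).
Verify against each original: 88 mod 8 = 0, 88 mod 19 = 12, 88 mod 7 = 4, 88 mod 3 = 1.

x ≡ 88 (mod 3192).


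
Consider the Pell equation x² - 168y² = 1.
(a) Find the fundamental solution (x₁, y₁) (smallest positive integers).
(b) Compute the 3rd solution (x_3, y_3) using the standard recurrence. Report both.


Step 1: Find the fundamental solution (x₁, y₁) of x² - 168y² = 1.
  Expand √168 as a continued fraction. a₀ = ⌊√168⌋ = 12; iterate m_{k+1} = d_k·a_k − m_k, d_{k+1} = (168 − m_{k+1}²)/d_k, a_{k+1} = ⌊(a₀ + m_{k+1})/d_{k+1}⌋ (starting m₀ = 0, d₀ = 1), with convergents p_k = a_k·p_{k-1} + p_{k-2}, q_k = a_k·q_{k-1} + q_{k-2} (p₋₁ = 1, q₋₁ = 0):
  k = 0: a₀ = 12; p₀/q₀ = 12/1; p₀² − 168·q₀² = 144 − 168 = -24.
  k = 1: m = 12, d = 24, a = ⌊(12 + 12)/24⌋ = 1; p/q = (1·12 + 1)/(1·1 + 0) = 13/1; p² − 168·q² = 169 − 168 = 1.
  The first convergent with p² − 168·q² = 1 gives the fundamental solution (x₁, y₁) = (13, 1).
Step 2: Apply the recurrence (x_{n+1}, y_{n+1}) = (x₁x_n + 168y₁y_n, x₁y_n + y₁x_n) repeatedly.
  From (x_1, y_1) = (13, 1): x_2 = 13·13 + 168·1·1 = 337; y_2 = 13·1 + 1·13 = 26.
  From (x_2, y_2) = (337, 26): x_3 = 13·337 + 168·1·26 = 8749; y_3 = 13·26 + 1·337 = 675.
Step 3: Verify x_3² - 168·y_3² = 76545001 - 76545000 = 1 (should be 1). ✓

(x_1, y_1) = (13, 1); (x_3, y_3) = (8749, 675).


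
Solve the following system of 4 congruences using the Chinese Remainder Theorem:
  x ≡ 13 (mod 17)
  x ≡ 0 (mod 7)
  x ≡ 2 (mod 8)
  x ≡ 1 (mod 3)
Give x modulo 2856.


Product of moduli M = 17 · 7 · 8 · 3 = 2856.
Merge one congruence at a time:
  Start: x ≡ 13 (mod 17).
  Combine with x ≡ 0 (mod 7); new modulus lcm = 119.
    Write x = 13 + 17·t and substitute into x ≡ 0 (mod 7): 17·t ≡ 0 − 13 = -13 (mod 7).
    Reduce coefficients mod 7: 3·t ≡ 1 (mod 7).
    The inverse of 3 mod 7 is 5 (since 3·5 = 15 = 2·7 + 1), so t ≡ 5·1 = 5 ≡ 5 (mod 7).
    Then x = 13 + 17·5 = 98, valid modulo lcm(17, 7) = 119: x ≡ 98 (mod 119).
  Combine with x ≡ 2 (mod 8); new modulus lcm = 952.
    Write x = 98 + 119·t and substitute into x ≡ 2 (mod 8): 119·t ≡ 2 − 98 = -96 (mod 8).
    Reduce coefficients mod 8: 7·t ≡ 0 (mod 8).
    The inverse of 7 mod 8 is 7 (since 7·7 = 49 = 6·8 + 1), so t ≡ 7·0 = 0 ≡ 0 (mod 8).
    Then x = 98 + 119·0 = 98, valid modulo lcm(119, 8) = 952: x ≡ 98 (mod 952).
  Combine with x ≡ 1 (mod 3); new modulus lcm = 2856.
    Write x = 98 + 952·t and substitute into x ≡ 1 (mod 3): 952·t ≡ 1 − 98 = -97 (mod 3).
    Reduce coefficients mod 3: 1·t ≡ 2 (mod 3).
    So t ≡ 2 (mod 3).
    Then x = 98 + 952·2 = 2002, valid modulo lcm(952, 3) = 2856: x ≡ 2002 (mod 2856).
Verify against each original: 2002 mod 17 = 13, 2002 mod 7 = 0, 2002 mod 8 = 2, 2002 mod 3 = 1.

x ≡ 2002 (mod 2856).
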